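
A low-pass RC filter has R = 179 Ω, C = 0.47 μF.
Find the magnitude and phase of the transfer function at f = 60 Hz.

Step 1 — Angular frequency: ω = 2π·60 = 377 rad/s.
Step 2 — Transfer function: H(jω) = 1/(1 + jωRC).
Step 3 — Denominator: 1 + jωRC = 1 + j·377·179·4.7e-07 = 1 + j0.03172.
Step 4 — H = 0.999 - j0.03168.
Step 5 — Magnitude: |H| = 0.9995 (-0.0 dB); phase: φ = -1.8°.

|H| = 0.9995 (-0.0 dB), φ = -1.8°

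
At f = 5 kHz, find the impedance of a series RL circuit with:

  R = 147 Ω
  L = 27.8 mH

Step 1 — Angular frequency: ω = 2π·f = 2π·5000 = 3.142e+04 rad/s.
Step 2 — Component impedances:
  R: Z = R = 147 Ω
  L: Z = jωL = j·3.142e+04·0.0278 = 0 + j873.4 Ω
Step 3 — Series combination: Z_total = R + L = 147 + j873.4 Ω = 885.6∠80.4° Ω.

Z = 147 + j873.4 Ω = 885.6∠80.4° Ω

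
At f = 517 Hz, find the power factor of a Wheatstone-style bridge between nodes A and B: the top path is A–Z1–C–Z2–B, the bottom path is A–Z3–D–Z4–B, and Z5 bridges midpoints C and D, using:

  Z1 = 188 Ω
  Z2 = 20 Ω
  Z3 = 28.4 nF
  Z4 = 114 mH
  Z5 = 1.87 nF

Step 1 — Angular frequency: ω = 2π·f = 2π·517 = 3248 rad/s.
Step 2 — Component impedances:
  Z1: Z = R = 188 Ω
  Z2: Z = R = 20 Ω
  Z3: Z = 1/(jωC) = -j/(ω·C) = 0 - j1.084e+04 Ω
  Z4: Z = jωL = j·3248·0.114 = 0 + j370.3 Ω
  Z5: Z = 1/(jωC) = -j/(ω·C) = 0 - j1.646e+05 Ω
Step 3 — Bridge requires nodal analysis (the Z5 bridge couples midpoints C and D, so the two paths cannot be reduced to a simple series/parallel combination). Setting node B to ground and injecting 1 A at node A, the 3-node admittance system at A, C, D solves to V_A = Z_AB = 207.9 - j4.135 Ω = 208∠-1.1° Ω.
Step 4 — Power factor: PF = cos(φ) = Re(Z)/|Z| = 207.92/207.96 = 0.9998.
Step 5 — Type: Im(Z) = -4.135 ⇒ leading (phase φ = -1.1°).

PF = 0.9998 (leading, φ = -1.1°)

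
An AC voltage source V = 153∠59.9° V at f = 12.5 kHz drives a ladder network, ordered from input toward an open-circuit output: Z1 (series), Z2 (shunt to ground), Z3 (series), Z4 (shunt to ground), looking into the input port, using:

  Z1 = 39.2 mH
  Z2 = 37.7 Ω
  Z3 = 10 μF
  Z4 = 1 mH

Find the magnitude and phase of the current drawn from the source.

Step 1 — Angular frequency: ω = 2π·f = 2π·1.25e+04 = 7.854e+04 rad/s.
Step 2 — Component impedances:
  Z1: Z = jωL = j·7.854e+04·0.0392 = 0 + j3079 Ω
  Z2: Z = R = 37.7 Ω
  Z3: Z = 1/(jωC) = -j/(ω·C) = 0 - j1.273 Ω
  Z4: Z = jωL = j·7.854e+04·0.001 = 0 + j78.54 Ω
Step 3 — Ladder network (open output): work backward from the far end, alternating series and parallel combinations. Z_in = 30.45 + j3094 Ω = 3094∠89.4° Ω.
Step 4 — Source phasor: V = 153∠59.9° V = 76.73 + j132.4 V.
Step 5 — Ohm's law: I = V / Z_total = (76.73 + j132.4) / (30.45 + j3094) = 0.04303 - j0.02438 A.
Step 6 — Convert to polar: |I| = 0.04945 A, ∠I = -29.5°.

I = 0.04945∠-29.5° A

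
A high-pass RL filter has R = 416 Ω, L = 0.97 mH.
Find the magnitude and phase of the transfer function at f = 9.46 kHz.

Step 1 — Angular frequency: ω = 2π·9460 = 5.944e+04 rad/s.
Step 2 — Transfer function: H(jω) = jωL/(R + jωL).
Step 3 — Numerator jωL = j·57.66; denominator R + jωL = 416 + j57.66.
Step 4 — H = 0.01885 + j0.136.
Step 5 — Magnitude: |H| = 0.1373 (-17.2 dB); phase: φ = 82.1°.

|H| = 0.1373 (-17.2 dB), φ = 82.1°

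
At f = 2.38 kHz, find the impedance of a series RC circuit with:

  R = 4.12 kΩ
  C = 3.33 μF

Step 1 — Angular frequency: ω = 2π·f = 2π·2380 = 1.495e+04 rad/s.
Step 2 — Component impedances:
  R: Z = R = 4120 Ω
  C: Z = 1/(jωC) = -j/(ω·C) = 0 - j20.08 Ω
Step 3 — Series combination: Z_total = R + C = 4120 - j20.08 Ω = 4120∠-0.3° Ω.

Z = 4120 - j20.08 Ω = 4120∠-0.3° Ω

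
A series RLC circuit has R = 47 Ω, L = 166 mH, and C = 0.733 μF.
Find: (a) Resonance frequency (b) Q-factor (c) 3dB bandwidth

Step 1 — Resonance condition Im(Z)=0 gives ω₀ = 1/√(LC).
Step 2 — ω₀ = 1/√(0.166·7.33e-07) = 2867 rad/s.
Step 3 — f₀ = ω₀/(2π) = 456.3 Hz.
Step 4 — Series Q: Q = ω₀L/R = 2867·0.166/47 = 10.13.
Step 5 — 3dB bandwidth: Δω = ω₀/Q = 283.1 rad/s; BW = Δω/(2π) = 45.06 Hz.

(a) f₀ = 456.3 Hz  (b) Q = 10.13  (c) BW = 45.06 Hz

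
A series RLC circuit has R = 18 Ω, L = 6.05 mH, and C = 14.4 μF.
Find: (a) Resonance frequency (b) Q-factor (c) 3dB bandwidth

Step 1 — Resonance: ω₀ = 1/√(LC) = 1/√(0.00605·1.44e-05) = 3388 rad/s.
Step 2 — f₀ = ω₀/(2π) = 539.2 Hz.
Step 3 — Series Q: Q = ω₀L/R = 3388·0.00605/18 = 1.139.
Step 4 — Bandwidth: Δω = ω₀/Q = 2975 rad/s; BW = Δω/(2π) = 473.5 Hz.

(a) f₀ = 539.2 Hz  (b) Q = 1.139  (c) BW = 473.5 Hz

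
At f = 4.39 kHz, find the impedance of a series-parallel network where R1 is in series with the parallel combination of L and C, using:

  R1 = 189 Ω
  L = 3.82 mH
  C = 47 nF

Step 1 — Angular frequency: ω = 2π·f = 2π·4390 = 2.758e+04 rad/s.
Step 2 — Component impedances:
  R1: Z = R = 189 Ω
  L: Z = jωL = j·2.758e+04·0.00382 = 0 + j105.4 Ω
  C: Z = 1/(jωC) = -j/(ω·C) = 0 - j771.4 Ω
Step 3 — Parallel branch: L || C = 1/(1/L + 1/C) = 0 + j122 Ω.
Step 4 — Series with R1: Z_total = R1 + (L || C) = 189 + j122 Ω = 225∠32.9° Ω.

Z = 189 + j122 Ω = 225∠32.9° Ω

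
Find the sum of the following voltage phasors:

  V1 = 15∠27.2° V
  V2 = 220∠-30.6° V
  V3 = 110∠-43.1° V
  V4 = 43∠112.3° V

Step 1 — Convert each phasor to rectangular form:
  V1 = 15·(cos(27.2°) + j·sin(27.2°)) = 13.34 + j6.856 V
  V2 = 220·(cos(-30.6°) + j·sin(-30.6°)) = 189.4 - j112 V
  V3 = 110·(cos(-43.1°) + j·sin(-43.1°)) = 80.32 - j75.16 V
  V4 = 43·(cos(112.3°) + j·sin(112.3°)) = -16.32 + j39.78 V
Step 2 — Sum components: V_total = 266.7 - j140.5 V.
Step 3 — Convert to polar: |V_total| = 301.5 V, ∠V_total = -27.8°.

V_total = 301.5∠-27.8° V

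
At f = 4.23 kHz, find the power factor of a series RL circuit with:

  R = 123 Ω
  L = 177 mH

Step 1 — Angular frequency: ω = 2π·f = 2π·4230 = 2.658e+04 rad/s.
Step 2 — Component impedances:
  R: Z = R = 123 Ω
  L: Z = jωL = j·2.658e+04·0.177 = 0 + j4704 Ω
Step 3 — Series combination: Z_total = R + L = 123 + j4704 Ω = 4706∠88.5° Ω.
Step 4 — Power factor: PF = cos(φ) = Re(Z)/|Z| = 123/4706 = 0.02614.
Step 5 — Type: Im(Z) = 4704 ⇒ lagging (phase φ = 88.5°).

PF = 0.02614 (lagging, φ = 88.5°)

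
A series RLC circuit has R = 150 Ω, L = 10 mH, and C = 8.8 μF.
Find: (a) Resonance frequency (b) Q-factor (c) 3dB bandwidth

Step 1 — Resonance: ω₀ = 1/√(LC) = 1/√(0.01·8.8e-06) = 3371 rad/s.
Step 2 — f₀ = ω₀/(2π) = 536.5 Hz.
Step 3 — Series Q: Q = ω₀L/R = 3371·0.01/150 = 0.2247.
Step 4 — Bandwidth: Δω = ω₀/Q = 1.5e+04 rad/s; BW = Δω/(2π) = 2387 Hz.

(a) f₀ = 536.5 Hz  (b) Q = 0.2247  (c) BW = 2387 Hz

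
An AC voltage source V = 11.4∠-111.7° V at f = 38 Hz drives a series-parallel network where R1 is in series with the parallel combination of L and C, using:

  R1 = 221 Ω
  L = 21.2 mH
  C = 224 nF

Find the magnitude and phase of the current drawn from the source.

Step 1 — Angular frequency: ω = 2π·f = 2π·38 = 238.8 rad/s.
Step 2 — Component impedances:
  R1: Z = R = 221 Ω
  L: Z = jωL = j·238.8·0.0212 = 0 + j5.062 Ω
  C: Z = 1/(jωC) = -j/(ω·C) = 0 - j1.87e+04 Ω
Step 3 — Parallel branch: L || C = 1/(1/L + 1/C) = 0 + j5.063 Ω.
Step 4 — Series with R1: Z_total = R1 + (L || C) = 221 + j5.063 Ω = 221.1∠1.3° Ω.
Step 5 — Source phasor: V = 11.4∠-111.7° V = -4.215 - j10.59 V.
Step 6 — Ohm's law: I = V / Z_total = (-4.215 - j10.59) / (221 + j5.063) = -0.02016 - j0.04747 A.
Step 7 — Convert to polar: |I| = 0.05157 A, ∠I = -113.0°.

I = 0.05157∠-113.0° A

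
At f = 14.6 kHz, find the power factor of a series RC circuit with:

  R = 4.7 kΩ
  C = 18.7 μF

Step 1 — Angular frequency: ω = 2π·f = 2π·1.46e+04 = 9.173e+04 rad/s.
Step 2 — Component impedances:
  R: Z = R = 4700 Ω
  C: Z = 1/(jωC) = -j/(ω·C) = 0 - j0.5829 Ω
Step 3 — Series combination: Z_total = R + C = 4700 - j0.5829 Ω = 4700∠-0.0° Ω.
Step 4 — Power factor: PF = cos(φ) = Re(Z)/|Z| = 4700/4700 = 1.
Step 5 — Type: Im(Z) = -0.5829 ⇒ leading (phase φ = -0.0°).

PF = 1 (leading, φ = -0.0°)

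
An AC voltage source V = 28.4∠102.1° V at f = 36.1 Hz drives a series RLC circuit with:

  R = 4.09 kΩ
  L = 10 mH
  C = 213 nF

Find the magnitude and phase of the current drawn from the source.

Step 1 — Angular frequency: ω = 2π·f = 2π·36.1 = 226.8 rad/s.
Step 2 — Component impedances:
  R: Z = R = 4090 Ω
  L: Z = jωL = j·226.8·0.01 = 0 + j2.268 Ω
  C: Z = 1/(jωC) = -j/(ω·C) = 0 - j2.07e+04 Ω
Step 3 — Series combination: Z_total = R + L + C = 4090 - j2.07e+04 Ω = 2.11e+04∠-78.8° Ω.
Step 4 — Source phasor: V = 28.4∠102.1° V = -5.953 + j27.77 V.
Step 5 — Ohm's law: I = V / Z_total = (-5.953 + j27.77) / (4090 - j2.07e+04) = -0.001346 - j2.164e-05 A.
Step 6 — Convert to polar: |I| = 0.001346 A, ∠I = -179.1°.

I = 0.001346∠-179.1° A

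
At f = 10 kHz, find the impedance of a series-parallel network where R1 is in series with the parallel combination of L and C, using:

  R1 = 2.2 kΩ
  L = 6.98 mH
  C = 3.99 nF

Step 1 — Angular frequency: ω = 2π·f = 2π·1e+04 = 6.283e+04 rad/s.
Step 2 — Component impedances:
  R1: Z = R = 2200 Ω
  L: Z = jωL = j·6.283e+04·0.00698 = 0 + j438.6 Ω
  C: Z = 1/(jωC) = -j/(ω·C) = 0 - j3989 Ω
Step 3 — Parallel branch: L || C = 1/(1/L + 1/C) = 0 + j492.7 Ω.
Step 4 — Series with R1: Z_total = R1 + (L || C) = 2200 + j492.7 Ω = 2255∠12.6° Ω.

Z = 2200 + j492.7 Ω = 2255∠12.6° Ω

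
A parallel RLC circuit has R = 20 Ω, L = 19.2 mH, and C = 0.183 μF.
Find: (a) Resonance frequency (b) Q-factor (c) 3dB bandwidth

Step 1 — Resonance: ω₀ = 1/√(LC) = 1/√(0.0192·1.83e-07) = 1.687e+04 rad/s.
Step 2 — f₀ = ω₀/(2π) = 2685 Hz.
Step 3 — Parallel Q: Q = R/(ω₀L) = 20/(1.687e+04·0.0192) = 0.06175.
Step 4 — Bandwidth: Δω = ω₀/Q = 2.732e+05 rad/s; BW = Δω/(2π) = 4.348e+04 Hz.

(a) f₀ = 2685 Hz  (b) Q = 0.06175  (c) BW = 4.348e+04 Hz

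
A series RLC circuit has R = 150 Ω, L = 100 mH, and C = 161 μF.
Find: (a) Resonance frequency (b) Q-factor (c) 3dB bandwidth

Step 1 — Resonance: ω₀ = 1/√(LC) = 1/√(0.1·0.000161) = 249.2 rad/s.
Step 2 — f₀ = ω₀/(2π) = 39.66 Hz.
Step 3 — Series Q: Q = ω₀L/R = 249.2·0.1/150 = 0.1661.
Step 4 — Bandwidth: Δω = ω₀/Q = 1500 rad/s; BW = Δω/(2π) = 238.7 Hz.

(a) f₀ = 39.66 Hz  (b) Q = 0.1661  (c) BW = 238.7 Hz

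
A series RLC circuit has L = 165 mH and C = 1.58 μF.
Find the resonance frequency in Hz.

Step 1 — Resonance condition Im(Z)=0 gives ω₀ = 1/√(LC).
Step 2 — ω₀ = 1/√(0.165·1.58e-06) = 1959 rad/s.
Step 3 — f₀ = ω₀/(2π) = 311.7 Hz.

f₀ = 311.7 Hz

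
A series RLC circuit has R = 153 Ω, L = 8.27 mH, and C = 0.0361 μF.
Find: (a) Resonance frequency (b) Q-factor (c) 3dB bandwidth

Step 1 — Resonance: ω₀ = 1/√(LC) = 1/√(0.00827·3.61e-08) = 5.788e+04 rad/s.
Step 2 — f₀ = ω₀/(2π) = 9211 Hz.
Step 3 — Series Q: Q = ω₀L/R = 5.788e+04·0.00827/153 = 3.128.
Step 4 — Bandwidth: Δω = ω₀/Q = 1.85e+04 rad/s; BW = Δω/(2π) = 2944 Hz.

(a) f₀ = 9211 Hz  (b) Q = 3.128  (c) BW = 2944 Hz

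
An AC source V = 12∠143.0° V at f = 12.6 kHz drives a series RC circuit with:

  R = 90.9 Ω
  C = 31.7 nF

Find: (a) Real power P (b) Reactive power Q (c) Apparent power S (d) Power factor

Step 1 — Angular frequency: ω = 2π·f = 2π·1.26e+04 = 7.917e+04 rad/s.
Step 2 — Component impedances:
  R: Z = R = 90.9 Ω
  C: Z = 1/(jωC) = -j/(ω·C) = 0 - j398.5 Ω
Step 3 — Series combination: Z_total = R + C = 90.9 - j398.5 Ω = 408.7∠-77.1° Ω.
Step 4 — Source phasor: V = 12∠143.0° V = -9.584 + j7.222 V.
Step 5 — Current: I = V / Z = -0.02244 - j0.01893 A = 0.02936∠-139.9° A.
Step 6 — Complex power: S = V·I* = 0.07836 - j0.3435 VA.
Step 7 — Real power: P = Re(S) = 0.07836 W.
Step 8 — Reactive power: Q = Im(S) = -0.3435 VAR.
Step 9 — Apparent power: |S| = 0.3523 VA.
Step 10 — Power factor: PF = P/|S| = 0.2224 (leading).

(a) P = 0.07836 W  (b) Q = -0.3435 VAR  (c) S = 0.3523 VA  (d) PF = 0.2224 (leading)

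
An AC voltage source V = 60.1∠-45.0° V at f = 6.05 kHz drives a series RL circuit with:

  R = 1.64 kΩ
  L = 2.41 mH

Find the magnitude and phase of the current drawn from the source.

Step 1 — Angular frequency: ω = 2π·f = 2π·6050 = 3.801e+04 rad/s.
Step 2 — Component impedances:
  R: Z = R = 1640 Ω
  L: Z = jωL = j·3.801e+04·0.00241 = 0 + j91.61 Ω
Step 3 — Series combination: Z_total = R + L = 1640 + j91.61 Ω = 1643∠3.2° Ω.
Step 4 — Source phasor: V = 60.1∠-45.0° V = 42.5 - j42.5 V.
Step 5 — Ohm's law: I = V / Z_total = (42.5 - j42.5) / (1640 + j91.61) = 0.02439 - j0.02728 A.
Step 6 — Convert to polar: |I| = 0.03659 A, ∠I = -48.2°.

I = 0.03659∠-48.2° A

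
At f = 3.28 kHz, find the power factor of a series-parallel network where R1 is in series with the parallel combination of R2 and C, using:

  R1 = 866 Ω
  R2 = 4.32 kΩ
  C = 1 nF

Step 1 — Angular frequency: ω = 2π·f = 2π·3280 = 2.061e+04 rad/s.
Step 2 — Component impedances:
  R1: Z = R = 866 Ω
  R2: Z = R = 4320 Ω
  C: Z = 1/(jωC) = -j/(ω·C) = 0 - j4.852e+04 Ω
Step 3 — Parallel branch: R2 || C = 1/(1/R2 + 1/C) = 4286 - j381.6 Ω.
Step 4 — Series with R1: Z_total = R1 + (R2 || C) = 5152 - j381.6 Ω = 5166∠-4.2° Ω.
Step 5 — Power factor: PF = cos(φ) = Re(Z)/|Z| = 5152/5166 = 0.9973.
Step 6 — Type: Im(Z) = -381.6 ⇒ leading (phase φ = -4.2°).

PF = 0.9973 (leading, φ = -4.2°)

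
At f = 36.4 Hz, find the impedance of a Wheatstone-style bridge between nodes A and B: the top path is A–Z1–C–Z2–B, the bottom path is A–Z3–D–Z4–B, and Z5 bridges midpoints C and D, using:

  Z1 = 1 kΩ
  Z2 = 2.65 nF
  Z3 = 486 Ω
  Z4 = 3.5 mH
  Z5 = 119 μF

Step 1 — Angular frequency: ω = 2π·f = 2π·36.4 = 228.7 rad/s.
Step 2 — Component impedances:
  Z1: Z = R = 1000 Ω
  Z2: Z = 1/(jωC) = -j/(ω·C) = 0 - j1.65e+06 Ω
  Z3: Z = R = 486 Ω
  Z4: Z = jωL = j·228.7·0.0035 = 0 + j0.8005 Ω
  Z5: Z = 1/(jωC) = -j/(ω·C) = 0 - j36.74 Ω
Step 3 — Bridge requires nodal analysis (the Z5 bridge couples midpoints C and D, so the two paths cannot be reduced to a simple series/parallel combination). Setting node B to ground and injecting 1 A at node A, the 3-node admittance system at A, C, D solves to V_A = Z_AB = 327.1 - j3.127 Ω = 327.2∠-0.5° Ω.

Z = 327.1 - j3.127 Ω = 327.2∠-0.5° Ω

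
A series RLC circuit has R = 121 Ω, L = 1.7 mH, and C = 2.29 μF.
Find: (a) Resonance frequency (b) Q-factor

Step 1 — Resonance condition Im(Z)=0 gives ω₀ = 1/√(LC).
Step 2 — ω₀ = 1/√(0.0017·2.29e-06) = 1.603e+04 rad/s.
Step 3 — f₀ = ω₀/(2π) = 2551 Hz.
Step 4 — Series Q: Q = ω₀L/R = 1.603e+04·0.0017/121 = 0.2252.

(a) f₀ = 2551 Hz  (b) Q = 0.2252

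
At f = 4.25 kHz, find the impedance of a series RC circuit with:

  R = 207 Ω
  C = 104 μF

Step 1 — Angular frequency: ω = 2π·f = 2π·4250 = 2.67e+04 rad/s.
Step 2 — Component impedances:
  R: Z = R = 207 Ω
  C: Z = 1/(jωC) = -j/(ω·C) = 0 - j0.3601 Ω
Step 3 — Series combination: Z_total = R + C = 207 - j0.3601 Ω = 207∠-0.1° Ω.

Z = 207 - j0.3601 Ω = 207∠-0.1° Ω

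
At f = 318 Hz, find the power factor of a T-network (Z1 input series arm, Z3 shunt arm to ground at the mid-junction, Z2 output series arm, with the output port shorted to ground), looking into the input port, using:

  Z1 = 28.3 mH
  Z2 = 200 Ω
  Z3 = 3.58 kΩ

Step 1 — Angular frequency: ω = 2π·f = 2π·318 = 1998 rad/s.
Step 2 — Component impedances:
  Z1: Z = jωL = j·1998·0.0283 = 0 + j56.54 Ω
  Z2: Z = R = 200 Ω
  Z3: Z = R = 3580 Ω
Step 3 — With the output port shorted to ground, the output series arm Z2 runs from the junction to ground; the shunt arm Z3 also runs from the junction to ground. They appear in parallel: Z3 || Z2 = 189.4 Ω.
Step 4 — Series with input arm Z1: Z_in = Z1 + (Z3 || Z2) = 189.4 + j56.54 Ω = 197.7∠16.6° Ω.
Step 5 — Power factor: PF = cos(φ) = Re(Z)/|Z| = 189.42/197.68 = 0.9582.
Step 6 — Type: Im(Z) = 56.54 ⇒ lagging (phase φ = 16.6°).

PF = 0.9582 (lagging, φ = 16.6°)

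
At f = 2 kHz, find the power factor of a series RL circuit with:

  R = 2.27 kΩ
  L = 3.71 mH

Step 1 — Angular frequency: ω = 2π·f = 2π·2000 = 1.257e+04 rad/s.
Step 2 — Component impedances:
  R: Z = R = 2270 Ω
  L: Z = jωL = j·1.257e+04·0.00371 = 0 + j46.62 Ω
Step 3 — Series combination: Z_total = R + L = 2270 + j46.62 Ω = 2270∠1.2° Ω.
Step 4 — Power factor: PF = cos(φ) = Re(Z)/|Z| = 2270/2270.5 = 0.9998.
Step 5 — Type: Im(Z) = 46.62 ⇒ lagging (phase φ = 1.2°).

PF = 0.9998 (lagging, φ = 1.2°)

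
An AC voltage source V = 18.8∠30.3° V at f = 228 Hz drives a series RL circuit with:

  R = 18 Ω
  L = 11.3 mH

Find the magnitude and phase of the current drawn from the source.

Step 1 — Angular frequency: ω = 2π·f = 2π·228 = 1433 rad/s.
Step 2 — Component impedances:
  R: Z = R = 18 Ω
  L: Z = jωL = j·1433·0.0113 = 0 + j16.19 Ω
Step 3 — Series combination: Z_total = R + L = 18 + j16.19 Ω = 24.21∠42.0° Ω.
Step 4 — Source phasor: V = 18.8∠30.3° V = 16.23 + j9.485 V.
Step 5 — Ohm's law: I = V / Z_total = (16.23 + j9.485) / (18 + j16.19) = 0.7605 - j0.157 A.
Step 6 — Convert to polar: |I| = 0.7766 A, ∠I = -11.7°.

I = 0.7766∠-11.7° A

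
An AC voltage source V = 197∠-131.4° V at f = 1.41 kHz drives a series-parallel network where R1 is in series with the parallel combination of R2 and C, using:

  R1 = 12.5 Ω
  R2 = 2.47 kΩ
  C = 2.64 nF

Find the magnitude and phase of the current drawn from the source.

Step 1 — Angular frequency: ω = 2π·f = 2π·1410 = 8859 rad/s.
Step 2 — Component impedances:
  R1: Z = R = 12.5 Ω
  R2: Z = R = 2470 Ω
  C: Z = 1/(jωC) = -j/(ω·C) = 0 - j4.276e+04 Ω
Step 3 — Parallel branch: R2 || C = 1/(1/R2 + 1/C) = 2462 - j142.2 Ω.
Step 4 — Series with R1: Z_total = R1 + (R2 || C) = 2474 - j142.2 Ω = 2478∠-3.3° Ω.
Step 5 — Source phasor: V = 197∠-131.4° V = -130.3 - j147.8 V.
Step 6 — Ohm's law: I = V / Z_total = (-130.3 - j147.8) / (2474 - j142.2) = -0.04906 - j0.06254 A.
Step 7 — Convert to polar: |I| = 0.07949 A, ∠I = -128.1°.

I = 0.07949∠-128.1° A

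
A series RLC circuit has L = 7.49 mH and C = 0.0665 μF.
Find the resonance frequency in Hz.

Step 1 — Resonance condition Im(Z)=0 gives ω₀ = 1/√(LC).
Step 2 — ω₀ = 1/√(0.00749·6.65e-08) = 4.481e+04 rad/s.
Step 3 — f₀ = ω₀/(2π) = 7131 Hz.

f₀ = 7131 Hz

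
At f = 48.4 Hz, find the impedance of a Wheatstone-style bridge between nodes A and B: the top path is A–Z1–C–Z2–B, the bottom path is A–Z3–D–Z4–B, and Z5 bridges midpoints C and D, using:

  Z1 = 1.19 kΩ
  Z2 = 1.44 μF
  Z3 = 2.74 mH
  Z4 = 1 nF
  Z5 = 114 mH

Step 1 — Angular frequency: ω = 2π·f = 2π·48.4 = 304.1 rad/s.
Step 2 — Component impedances:
  Z1: Z = R = 1190 Ω
  Z2: Z = 1/(jωC) = -j/(ω·C) = 0 - j2284 Ω
  Z3: Z = jωL = j·304.1·0.00274 = 0 + j0.8333 Ω
  Z4: Z = 1/(jωC) = -j/(ω·C) = 0 - j3.288e+06 Ω
  Z5: Z = jωL = j·304.1·0.114 = 0 + j34.67 Ω
Step 3 — Bridge requires nodal analysis (the Z5 bridge couples midpoints C and D, so the two paths cannot be reduced to a simple series/parallel combination). Setting node B to ground and injecting 1 A at node A, the 3-node admittance system at A, C, D solves to V_A = Z_AB = 1.057 - j2247 Ω = 2247∠-90.0° Ω.

Z = 1.057 - j2247 Ω = 2247∠-90.0° Ω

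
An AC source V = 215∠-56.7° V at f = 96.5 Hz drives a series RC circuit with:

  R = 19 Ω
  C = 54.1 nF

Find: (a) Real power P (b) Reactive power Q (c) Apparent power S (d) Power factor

Step 1 — Angular frequency: ω = 2π·f = 2π·96.5 = 606.3 rad/s.
Step 2 — Component impedances:
  R: Z = R = 19 Ω
  C: Z = 1/(jωC) = -j/(ω·C) = 0 - j3.049e+04 Ω
Step 3 — Series combination: Z_total = R + C = 19 - j3.049e+04 Ω = 3.049e+04∠-90.0° Ω.
Step 4 — Source phasor: V = 215∠-56.7° V = 118 - j179.7 V.
Step 5 — Current: I = V / Z = 0.005897 + j0.003868 A = 0.007052∠33.3° A.
Step 6 — Complex power: S = V·I* = 0.000945 - j1.516 VA.
Step 7 — Real power: P = Re(S) = 0.000945 W.
Step 8 — Reactive power: Q = Im(S) = -1.516 VAR.
Step 9 — Apparent power: |S| = 1.516 VA.
Step 10 — Power factor: PF = P/|S| = 0.0006232 (leading).

(a) P = 0.000945 W  (b) Q = -1.516 VAR  (c) S = 1.516 VA  (d) PF = 0.0006232 (leading)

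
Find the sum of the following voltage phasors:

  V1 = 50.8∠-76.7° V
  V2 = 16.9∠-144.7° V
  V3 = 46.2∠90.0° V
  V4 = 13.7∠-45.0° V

Step 1 — Convert each phasor to rectangular form:
  V1 = 50.8·(cos(-76.7°) + j·sin(-76.7°)) = 11.69 - j49.44 V
  V2 = 16.9·(cos(-144.7°) + j·sin(-144.7°)) = -13.79 - j9.766 V
  V3 = 46.2·(cos(90.0°) + j·sin(90.0°)) = 0 + j46.2 V
  V4 = 13.7·(cos(-45.0°) + j·sin(-45.0°)) = 9.687 - j9.687 V
Step 2 — Sum components: V_total = 7.581 - j22.69 V.
Step 3 — Convert to polar: |V_total| = 23.92 V, ∠V_total = -71.5°.

V_total = 23.92∠-71.5° V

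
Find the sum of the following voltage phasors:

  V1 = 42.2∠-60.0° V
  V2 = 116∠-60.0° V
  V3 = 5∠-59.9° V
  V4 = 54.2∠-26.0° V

Step 1 — Convert each phasor to rectangular form:
  V1 = 42.2·(cos(-60.0°) + j·sin(-60.0°)) = 21.1 - j36.55 V
  V2 = 116·(cos(-60.0°) + j·sin(-60.0°)) = 58 - j100.5 V
  V3 = 5·(cos(-59.9°) + j·sin(-59.9°)) = 2.508 - j4.326 V
  V4 = 54.2·(cos(-26.0°) + j·sin(-26.0°)) = 48.71 - j23.76 V
Step 2 — Sum components: V_total = 130.3 - j165.1 V.
Step 3 — Convert to polar: |V_total| = 210.3 V, ∠V_total = -51.7°.

V_total = 210.3∠-51.7° V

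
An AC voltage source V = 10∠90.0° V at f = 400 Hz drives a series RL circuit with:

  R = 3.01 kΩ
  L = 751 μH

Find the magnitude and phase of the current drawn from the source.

Step 1 — Angular frequency: ω = 2π·f = 2π·400 = 2513 rad/s.
Step 2 — Component impedances:
  R: Z = R = 3010 Ω
  L: Z = jωL = j·2513·0.000751 = 0 + j1.887 Ω
Step 3 — Series combination: Z_total = R + L = 3010 + j1.887 Ω = 3010∠0.0° Ω.
Step 4 — Source phasor: V = 10∠90.0° V = 0 + j10 V.
Step 5 — Ohm's law: I = V / Z_total = (0 + j10) / (3010 + j1.887) = 2.083e-06 + j0.003322 A.
Step 6 — Convert to polar: |I| = 0.003322 A, ∠I = 90.0°.

I = 0.003322∠90.0° A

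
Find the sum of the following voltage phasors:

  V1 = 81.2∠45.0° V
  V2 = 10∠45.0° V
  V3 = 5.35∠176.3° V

Step 1 — Convert each phasor to rectangular form:
  V1 = 81.2·(cos(45.0°) + j·sin(45.0°)) = 57.42 + j57.42 V
  V2 = 10·(cos(45.0°) + j·sin(45.0°)) = 7.071 + j7.071 V
  V3 = 5.35·(cos(176.3°) + j·sin(176.3°)) = -5.339 + j0.3452 V
Step 2 — Sum components: V_total = 59.15 + j64.83 V.
Step 3 — Convert to polar: |V_total| = 87.76 V, ∠V_total = 47.6°.

V_total = 87.76∠47.6° V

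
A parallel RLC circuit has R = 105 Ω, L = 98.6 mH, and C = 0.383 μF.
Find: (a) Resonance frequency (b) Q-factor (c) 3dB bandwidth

Step 1 — Resonance: ω₀ = 1/√(LC) = 1/√(0.0986·3.83e-07) = 5146 rad/s.
Step 2 — f₀ = ω₀/(2π) = 819 Hz.
Step 3 — Parallel Q: Q = R/(ω₀L) = 105/(5146·0.0986) = 0.2069.
Step 4 — Bandwidth: Δω = ω₀/Q = 2.487e+04 rad/s; BW = Δω/(2π) = 3958 Hz.

(a) f₀ = 819 Hz  (b) Q = 0.2069  (c) BW = 3958 Hz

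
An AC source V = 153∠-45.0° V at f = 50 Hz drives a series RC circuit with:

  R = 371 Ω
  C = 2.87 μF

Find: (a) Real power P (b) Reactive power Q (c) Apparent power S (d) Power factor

Step 1 — Angular frequency: ω = 2π·f = 2π·50 = 314.2 rad/s.
Step 2 — Component impedances:
  R: Z = R = 371 Ω
  C: Z = 1/(jωC) = -j/(ω·C) = 0 - j1109 Ω
Step 3 — Series combination: Z_total = R + C = 371 - j1109 Ω = 1169∠-71.5° Ω.
Step 4 — Source phasor: V = 153∠-45.0° V = 108.2 - j108.2 V.
Step 5 — Current: I = V / Z = 0.1171 + j0.05838 A = 0.1308∠26.5° A.
Step 6 — Complex power: S = V·I* = 6.35 - j18.98 VA.
Step 7 — Real power: P = Re(S) = 6.35 W.
Step 8 — Reactive power: Q = Im(S) = -18.98 VAR.
Step 9 — Apparent power: |S| = 20.02 VA.
Step 10 — Power factor: PF = P/|S| = 0.3172 (leading).

(a) P = 6.35 W  (b) Q = -18.98 VAR  (c) S = 20.02 VA  (d) PF = 0.3172 (leading)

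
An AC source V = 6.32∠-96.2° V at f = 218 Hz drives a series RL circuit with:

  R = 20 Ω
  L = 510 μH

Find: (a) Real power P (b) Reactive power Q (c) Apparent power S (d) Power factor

Step 1 — Angular frequency: ω = 2π·f = 2π·218 = 1370 rad/s.
Step 2 — Component impedances:
  R: Z = R = 20 Ω
  L: Z = jωL = j·1370·0.00051 = 0 + j0.6986 Ω
Step 3 — Series combination: Z_total = R + L = 20 + j0.6986 Ω = 20.01∠2.0° Ω.
Step 4 — Source phasor: V = 6.32∠-96.2° V = -0.6826 - j6.283 V.
Step 5 — Current: I = V / Z = -0.04505 - j0.3126 A = 0.3158∠-98.2° A.
Step 6 — Complex power: S = V·I* = 1.995 + j0.06967 VA.
Step 7 — Real power: P = Re(S) = 1.995 W.
Step 8 — Reactive power: Q = Im(S) = 0.06967 VAR.
Step 9 — Apparent power: |S| = 1.996 VA.
Step 10 — Power factor: PF = P/|S| = 0.9994 (lagging).

(a) P = 1.995 W  (b) Q = 0.06967 VAR  (c) S = 1.996 VA  (d) PF = 0.9994 (lagging)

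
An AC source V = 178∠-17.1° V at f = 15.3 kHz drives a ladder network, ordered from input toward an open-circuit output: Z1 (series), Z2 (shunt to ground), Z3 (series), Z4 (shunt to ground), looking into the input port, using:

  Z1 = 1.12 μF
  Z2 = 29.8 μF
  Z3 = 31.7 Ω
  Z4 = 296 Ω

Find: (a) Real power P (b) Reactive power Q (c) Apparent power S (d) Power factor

Step 1 — Angular frequency: ω = 2π·f = 2π·1.53e+04 = 9.613e+04 rad/s.
Step 2 — Component impedances:
  Z1: Z = 1/(jωC) = -j/(ω·C) = 0 - j9.288 Ω
  Z2: Z = 1/(jωC) = -j/(ω·C) = 0 - j0.3491 Ω
  Z3: Z = R = 31.7 Ω
  Z4: Z = R = 296 Ω
Step 3 — Ladder network (open output): work backward from the far end, alternating series and parallel combinations. Z_in = 0.0003718 - j9.637 Ω = 9.637∠-90.0° Ω.
Step 4 — Source phasor: V = 178∠-17.1° V = 170.1 - j52.34 V.
Step 5 — Current: I = V / Z = 5.432 + j17.65 A = 18.47∠72.9° A.
Step 6 — Complex power: S = V·I* = 0.1269 - j3288 VA.
Step 7 — Real power: P = Re(S) = 0.1269 W.
Step 8 — Reactive power: Q = Im(S) = -3288 VAR.
Step 9 — Apparent power: |S| = 3288 VA.
Step 10 — Power factor: PF = P/|S| = 3.858e-05 (leading).

(a) P = 0.1269 W  (b) Q = -3288 VAR  (c) S = 3288 VA  (d) PF = 3.858e-05 (leading)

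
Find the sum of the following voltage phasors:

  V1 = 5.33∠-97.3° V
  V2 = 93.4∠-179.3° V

Step 1 — Convert each phasor to rectangular form:
  V1 = 5.33·(cos(-97.3°) + j·sin(-97.3°)) = -0.6773 - j5.287 V
  V2 = 93.4·(cos(-179.3°) + j·sin(-179.3°)) = -93.39 - j1.141 V
Step 2 — Sum components: V_total = -94.07 - j6.428 V.
Step 3 — Convert to polar: |V_total| = 94.29 V, ∠V_total = -176.1°.

V_total = 94.29∠-176.1° V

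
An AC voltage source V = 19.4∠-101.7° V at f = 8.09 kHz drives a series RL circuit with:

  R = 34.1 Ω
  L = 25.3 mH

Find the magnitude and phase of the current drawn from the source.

Step 1 — Angular frequency: ω = 2π·f = 2π·8090 = 5.083e+04 rad/s.
Step 2 — Component impedances:
  R: Z = R = 34.1 Ω
  L: Z = jωL = j·5.083e+04·0.0253 = 0 + j1286 Ω
Step 3 — Series combination: Z_total = R + L = 34.1 + j1286 Ω = 1286∠88.5° Ω.
Step 4 — Source phasor: V = 19.4∠-101.7° V = -3.934 - j19 V.
Step 5 — Ohm's law: I = V / Z_total = (-3.934 - j19) / (34.1 + j1286) = -0.01484 + j0.002666 A.
Step 6 — Convert to polar: |I| = 0.01508 A, ∠I = 169.8°.

I = 0.01508∠169.8° A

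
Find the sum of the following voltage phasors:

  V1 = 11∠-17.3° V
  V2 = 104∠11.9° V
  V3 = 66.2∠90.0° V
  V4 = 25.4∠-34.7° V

Step 1 — Convert each phasor to rectangular form:
  V1 = 11·(cos(-17.3°) + j·sin(-17.3°)) = 10.5 - j3.271 V
  V2 = 104·(cos(11.9°) + j·sin(11.9°)) = 101.8 + j21.45 V
  V3 = 66.2·(cos(90.0°) + j·sin(90.0°)) = 0 + j66.2 V
  V4 = 25.4·(cos(-34.7°) + j·sin(-34.7°)) = 20.88 - j14.46 V
Step 2 — Sum components: V_total = 133.1 + j69.91 V.
Step 3 — Convert to polar: |V_total| = 150.4 V, ∠V_total = 27.7°.

V_total = 150.4∠27.7° V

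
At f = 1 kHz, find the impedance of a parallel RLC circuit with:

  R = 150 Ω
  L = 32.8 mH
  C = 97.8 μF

Step 1 — Angular frequency: ω = 2π·f = 2π·1000 = 6283 rad/s.
Step 2 — Component impedances:
  R: Z = R = 150 Ω
  L: Z = jωL = j·6283·0.0328 = 0 + j206.1 Ω
  C: Z = 1/(jωC) = -j/(ω·C) = 0 - j1.627 Ω
Step 3 — Parallel combination: 1/Z_total = 1/R + 1/L + 1/C; Z_total = 0.01794 - j1.64 Ω = 1.64∠-89.4° Ω.

Z = 0.01794 - j1.64 Ω = 1.64∠-89.4° Ω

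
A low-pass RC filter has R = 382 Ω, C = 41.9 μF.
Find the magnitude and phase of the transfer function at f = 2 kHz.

Step 1 — Angular frequency: ω = 2π·2000 = 1.257e+04 rad/s.
Step 2 — Transfer function: H(jω) = 1/(1 + jωRC).
Step 3 — Denominator: 1 + jωRC = 1 + j·1.257e+04·382·4.19e-05 = 1 + j201.1.
Step 4 — H = 2.472e-05 - j0.004972.
Step 5 — Magnitude: |H| = 0.004972 (-46.1 dB); phase: φ = -89.7°.

|H| = 0.004972 (-46.1 dB), φ = -89.7°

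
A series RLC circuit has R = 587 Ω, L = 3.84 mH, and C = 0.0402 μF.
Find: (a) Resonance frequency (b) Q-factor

Step 1 — Resonance condition Im(Z)=0 gives ω₀ = 1/√(LC).
Step 2 — ω₀ = 1/√(0.00384·4.02e-08) = 8.049e+04 rad/s.
Step 3 — f₀ = ω₀/(2π) = 1.281e+04 Hz.
Step 4 — Series Q: Q = ω₀L/R = 8.049e+04·0.00384/587 = 0.5265.

(a) f₀ = 1.281e+04 Hz  (b) Q = 0.5265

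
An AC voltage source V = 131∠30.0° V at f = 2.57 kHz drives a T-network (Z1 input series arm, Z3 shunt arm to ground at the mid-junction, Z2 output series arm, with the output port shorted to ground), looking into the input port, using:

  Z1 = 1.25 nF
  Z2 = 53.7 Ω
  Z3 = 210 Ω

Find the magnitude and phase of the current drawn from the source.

Step 1 — Angular frequency: ω = 2π·f = 2π·2570 = 1.615e+04 rad/s.
Step 2 — Component impedances:
  Z1: Z = 1/(jωC) = -j/(ω·C) = 0 - j4.954e+04 Ω
  Z2: Z = R = 53.7 Ω
  Z3: Z = R = 210 Ω
Step 3 — With the output port shorted to ground, the output series arm Z2 runs from the junction to ground; the shunt arm Z3 also runs from the junction to ground. They appear in parallel: Z3 || Z2 = 42.76 Ω.
Step 4 — Series with input arm Z1: Z_in = Z1 + (Z3 || Z2) = 42.76 - j4.954e+04 Ω = 4.954e+04∠-90.0° Ω.
Step 5 — Source phasor: V = 131∠30.0° V = 113.4 + j65.5 V.
Step 6 — Ohm's law: I = V / Z_total = (113.4 + j65.5) / (42.76 - j4.954e+04) = -0.00132 + j0.002291 A.
Step 7 — Convert to polar: |I| = 0.002644 A, ∠I = 120.0°.

I = 0.002644∠120.0° A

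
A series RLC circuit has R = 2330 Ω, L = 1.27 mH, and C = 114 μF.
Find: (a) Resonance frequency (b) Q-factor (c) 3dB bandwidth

Step 1 — Resonance: ω₀ = 1/√(LC) = 1/√(0.00127·0.000114) = 2628 rad/s.
Step 2 — f₀ = ω₀/(2π) = 418.3 Hz.
Step 3 — Series Q: Q = ω₀L/R = 2628·0.00127/2330 = 0.001432.
Step 4 — Bandwidth: Δω = ω₀/Q = 1.835e+06 rad/s; BW = Δω/(2π) = 2.92e+05 Hz.

(a) f₀ = 418.3 Hz  (b) Q = 0.001432  (c) BW = 2.92e+05 Hz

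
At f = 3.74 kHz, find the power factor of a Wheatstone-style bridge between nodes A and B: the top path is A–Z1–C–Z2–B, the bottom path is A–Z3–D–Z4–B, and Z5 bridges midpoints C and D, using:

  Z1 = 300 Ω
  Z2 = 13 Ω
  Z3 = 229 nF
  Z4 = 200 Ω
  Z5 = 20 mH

Step 1 — Angular frequency: ω = 2π·f = 2π·3740 = 2.35e+04 rad/s.
Step 2 — Component impedances:
  Z1: Z = R = 300 Ω
  Z2: Z = R = 13 Ω
  Z3: Z = 1/(jωC) = -j/(ω·C) = 0 - j185.8 Ω
  Z4: Z = R = 200 Ω
  Z5: Z = jωL = j·2.35e+04·0.02 = 0 + j470 Ω
Step 3 — Bridge requires nodal analysis (the Z5 bridge couples midpoints C and D, so the two paths cannot be reduced to a simple series/parallel combination). Setting node B to ground and injecting 1 A at node A, the 3-node admittance system at A, C, D solves to V_A = Z_AB = 121.1 - j48.6 Ω = 130.5∠-21.9° Ω.
Step 4 — Power factor: PF = cos(φ) = Re(Z)/|Z| = 121.15/130.53 = 0.9281.
Step 5 — Type: Im(Z) = -48.6 ⇒ leading (phase φ = -21.9°).

PF = 0.9281 (leading, φ = -21.9°)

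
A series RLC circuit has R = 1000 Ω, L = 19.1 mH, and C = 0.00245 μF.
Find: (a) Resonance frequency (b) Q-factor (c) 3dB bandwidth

Step 1 — Resonance: ω₀ = 1/√(LC) = 1/√(0.0191·2.45e-09) = 1.462e+05 rad/s.
Step 2 — f₀ = ω₀/(2π) = 2.327e+04 Hz.
Step 3 — Series Q: Q = ω₀L/R = 1.462e+05·0.0191/1000 = 2.792.
Step 4 — Bandwidth: Δω = ω₀/Q = 5.236e+04 rad/s; BW = Δω/(2π) = 8333 Hz.

(a) f₀ = 2.327e+04 Hz  (b) Q = 2.792  (c) BW = 8333 Hz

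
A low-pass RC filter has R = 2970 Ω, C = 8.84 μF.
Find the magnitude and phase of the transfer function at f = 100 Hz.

Step 1 — Angular frequency: ω = 2π·100 = 628.3 rad/s.
Step 2 — Transfer function: H(jω) = 1/(1 + jωRC).
Step 3 — Denominator: 1 + jωRC = 1 + j·628.3·2970·8.84e-06 = 1 + j16.5.
Step 4 — H = 0.003661 - j0.0604.
Step 5 — Magnitude: |H| = 0.06051 (-24.4 dB); phase: φ = -86.5°.

|H| = 0.06051 (-24.4 dB), φ = -86.5°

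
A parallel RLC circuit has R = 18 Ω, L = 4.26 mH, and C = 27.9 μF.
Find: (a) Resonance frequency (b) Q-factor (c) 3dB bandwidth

Step 1 — Resonance: ω₀ = 1/√(LC) = 1/√(0.00426·2.79e-05) = 2901 rad/s.
Step 2 — f₀ = ω₀/(2π) = 461.7 Hz.
Step 3 — Parallel Q: Q = R/(ω₀L) = 18/(2901·0.00426) = 1.457.
Step 4 — Bandwidth: Δω = ω₀/Q = 1991 rad/s; BW = Δω/(2π) = 316.9 Hz.

(a) f₀ = 461.7 Hz  (b) Q = 1.457  (c) BW = 316.9 Hz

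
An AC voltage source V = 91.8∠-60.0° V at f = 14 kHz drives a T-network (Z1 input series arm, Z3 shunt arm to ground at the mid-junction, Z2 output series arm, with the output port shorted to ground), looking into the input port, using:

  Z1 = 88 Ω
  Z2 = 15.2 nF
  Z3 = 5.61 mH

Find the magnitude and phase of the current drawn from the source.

Step 1 — Angular frequency: ω = 2π·f = 2π·1.4e+04 = 8.796e+04 rad/s.
Step 2 — Component impedances:
  Z1: Z = R = 88 Ω
  Z2: Z = 1/(jωC) = -j/(ω·C) = 0 - j747.9 Ω
  Z3: Z = jωL = j·8.796e+04·0.00561 = 0 + j493.5 Ω
Step 3 — With the output port shorted to ground, the output series arm Z2 runs from the junction to ground; the shunt arm Z3 also runs from the junction to ground. They appear in parallel: Z3 || Z2 = 0 + j1451 Ω.
Step 4 — Series with input arm Z1: Z_in = Z1 + (Z3 || Z2) = 88 + j1451 Ω = 1453∠86.5° Ω.
Step 5 — Source phasor: V = 91.8∠-60.0° V = 45.9 - j79.5 V.
Step 6 — Ohm's law: I = V / Z_total = (45.9 - j79.5) / (88 + j1451) = -0.05269 - j0.03484 A.
Step 7 — Convert to polar: |I| = 0.06317 A, ∠I = -146.5°.

I = 0.06317∠-146.5° A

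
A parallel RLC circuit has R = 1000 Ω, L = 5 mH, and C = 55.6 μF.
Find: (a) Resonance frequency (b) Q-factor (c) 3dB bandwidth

Step 1 — Resonance: ω₀ = 1/√(LC) = 1/√(0.005·5.56e-05) = 1897 rad/s.
Step 2 — f₀ = ω₀/(2π) = 301.9 Hz.
Step 3 — Parallel Q: Q = R/(ω₀L) = 1000/(1897·0.005) = 105.5.
Step 4 — Bandwidth: Δω = ω₀/Q = 17.99 rad/s; BW = Δω/(2π) = 2.862 Hz.

(a) f₀ = 301.9 Hz  (b) Q = 105.5  (c) BW = 2.862 Hz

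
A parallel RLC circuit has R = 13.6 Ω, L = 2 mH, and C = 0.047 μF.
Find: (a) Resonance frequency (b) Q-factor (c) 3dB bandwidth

Step 1 — Resonance: ω₀ = 1/√(LC) = 1/√(0.002·4.7e-08) = 1.031e+05 rad/s.
Step 2 — f₀ = ω₀/(2π) = 1.642e+04 Hz.
Step 3 — Parallel Q: Q = R/(ω₀L) = 13.6/(1.031e+05·0.002) = 0.06593.
Step 4 — Bandwidth: Δω = ω₀/Q = 1.564e+06 rad/s; BW = Δω/(2π) = 2.49e+05 Hz.

(a) f₀ = 1.642e+04 Hz  (b) Q = 0.06593  (c) BW = 2.49e+05 Hz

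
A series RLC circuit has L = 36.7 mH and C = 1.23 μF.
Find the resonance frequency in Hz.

Step 1 — Resonance condition Im(Z)=0 gives ω₀ = 1/√(LC).
Step 2 — ω₀ = 1/√(0.0367·1.23e-06) = 4707 rad/s.
Step 3 — f₀ = ω₀/(2π) = 749.1 Hz.

f₀ = 749.1 Hz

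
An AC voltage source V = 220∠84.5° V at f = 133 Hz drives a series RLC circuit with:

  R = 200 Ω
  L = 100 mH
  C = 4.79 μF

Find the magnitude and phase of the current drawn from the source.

Step 1 — Angular frequency: ω = 2π·f = 2π·133 = 835.7 rad/s.
Step 2 — Component impedances:
  R: Z = R = 200 Ω
  L: Z = jωL = j·835.7·0.1 = 0 + j83.57 Ω
  C: Z = 1/(jωC) = -j/(ω·C) = 0 - j249.8 Ω
Step 3 — Series combination: Z_total = R + L + C = 200 - j166.3 Ω = 260.1∠-39.7° Ω.
Step 4 — Source phasor: V = 220∠84.5° V = 21.09 + j219 V.
Step 5 — Ohm's law: I = V / Z_total = (21.09 + j219) / (200 - j166.3) = -0.4759 + j0.6993 A.
Step 6 — Convert to polar: |I| = 0.8459 A, ∠I = 124.2°.

I = 0.8459∠124.2° A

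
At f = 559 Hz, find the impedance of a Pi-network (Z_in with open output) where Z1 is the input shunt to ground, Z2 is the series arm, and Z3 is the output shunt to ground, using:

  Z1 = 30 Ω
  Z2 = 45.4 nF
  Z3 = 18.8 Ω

Step 1 — Angular frequency: ω = 2π·f = 2π·559 = 3512 rad/s.
Step 2 — Component impedances:
  Z1: Z = R = 30 Ω
  Z2: Z = 1/(jωC) = -j/(ω·C) = 0 - j6271 Ω
  Z3: Z = R = 18.8 Ω
Step 3 — With open output, the series arm Z2 and the output shunt Z3 appear in series to ground: Z2 + Z3 = 18.8 - j6271 Ω.
Step 4 — Parallel with input shunt Z1: Z_in = Z1 || (Z2 + Z3) = 30 - j0.1435 Ω = 30∠-0.3° Ω.

Z = 30 - j0.1435 Ω = 30∠-0.3° Ω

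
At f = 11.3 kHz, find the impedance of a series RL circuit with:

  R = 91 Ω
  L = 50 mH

Step 1 — Angular frequency: ω = 2π·f = 2π·1.13e+04 = 7.1e+04 rad/s.
Step 2 — Component impedances:
  R: Z = R = 91 Ω
  L: Z = jωL = j·7.1e+04·0.05 = 0 + j3550 Ω
Step 3 — Series combination: Z_total = R + L = 91 + j3550 Ω = 3551∠88.5° Ω.

Z = 91 + j3550 Ω = 3551∠88.5° Ω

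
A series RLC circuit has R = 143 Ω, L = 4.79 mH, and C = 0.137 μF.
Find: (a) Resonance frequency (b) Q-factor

Step 1 — Resonance condition Im(Z)=0 gives ω₀ = 1/√(LC).
Step 2 — ω₀ = 1/√(0.00479·1.37e-07) = 3.904e+04 rad/s.
Step 3 — f₀ = ω₀/(2π) = 6213 Hz.
Step 4 — Series Q: Q = ω₀L/R = 3.904e+04·0.00479/143 = 1.308.

(a) f₀ = 6213 Hz  (b) Q = 1.308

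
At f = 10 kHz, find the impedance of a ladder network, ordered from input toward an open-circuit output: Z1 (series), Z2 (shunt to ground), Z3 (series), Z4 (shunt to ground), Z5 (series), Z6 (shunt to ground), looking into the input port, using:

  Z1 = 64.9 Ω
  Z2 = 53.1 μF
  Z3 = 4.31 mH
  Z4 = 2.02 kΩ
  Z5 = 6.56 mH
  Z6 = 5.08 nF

Step 1 — Angular frequency: ω = 2π·f = 2π·1e+04 = 6.283e+04 rad/s.
Step 2 — Component impedances:
  Z1: Z = R = 64.9 Ω
  Z2: Z = 1/(jωC) = -j/(ω·C) = 0 - j0.2997 Ω
  Z3: Z = jωL = j·6.283e+04·0.00431 = 0 + j270.8 Ω
  Z4: Z = R = 2020 Ω
  Z5: Z = jωL = j·6.283e+04·0.00656 = 0 + j412.2 Ω
  Z6: Z = 1/(jωC) = -j/(ω·C) = 0 - j3133 Ω
Step 3 — Ladder network (open output): work backward from the far end, alternating series and parallel combinations. Z_in = 64.9 - j0.2997 Ω = 64.9∠-0.3° Ω.

Z = 64.9 - j0.2997 Ω = 64.9∠-0.3° Ω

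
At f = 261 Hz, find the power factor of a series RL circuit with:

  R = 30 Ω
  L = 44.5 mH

Step 1 — Angular frequency: ω = 2π·f = 2π·261 = 1640 rad/s.
Step 2 — Component impedances:
  R: Z = R = 30 Ω
  L: Z = jωL = j·1640·0.0445 = 0 + j72.98 Ω
Step 3 — Series combination: Z_total = R + L = 30 + j72.98 Ω = 78.9∠67.7° Ω.
Step 4 — Power factor: PF = cos(φ) = Re(Z)/|Z| = 30/78.9 = 0.3802.
Step 5 — Type: Im(Z) = 72.98 ⇒ lagging (phase φ = 67.7°).

PF = 0.3802 (lagging, φ = 67.7°)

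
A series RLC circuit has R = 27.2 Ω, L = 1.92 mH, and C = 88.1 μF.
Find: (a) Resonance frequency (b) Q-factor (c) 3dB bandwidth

Step 1 — Resonance condition Im(Z)=0 gives ω₀ = 1/√(LC).
Step 2 — ω₀ = 1/√(0.00192·8.81e-05) = 2431 rad/s.
Step 3 — f₀ = ω₀/(2π) = 387 Hz.
Step 4 — Series Q: Q = ω₀L/R = 2431·0.00192/27.2 = 0.1716.
Step 5 — 3dB bandwidth: Δω = ω₀/Q = 1.417e+04 rad/s; BW = Δω/(2π) = 2255 Hz.

(a) f₀ = 387 Hz  (b) Q = 0.1716  (c) BW = 2255 Hz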